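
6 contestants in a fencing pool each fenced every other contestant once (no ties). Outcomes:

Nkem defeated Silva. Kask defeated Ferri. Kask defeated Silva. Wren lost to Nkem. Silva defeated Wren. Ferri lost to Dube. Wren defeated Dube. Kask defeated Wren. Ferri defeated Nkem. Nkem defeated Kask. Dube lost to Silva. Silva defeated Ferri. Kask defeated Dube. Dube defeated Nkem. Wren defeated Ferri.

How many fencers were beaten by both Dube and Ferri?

1

Dube beat: Nkem, Ferri.
Ferri beat: Nkem.
Both beat: Nkem — 1.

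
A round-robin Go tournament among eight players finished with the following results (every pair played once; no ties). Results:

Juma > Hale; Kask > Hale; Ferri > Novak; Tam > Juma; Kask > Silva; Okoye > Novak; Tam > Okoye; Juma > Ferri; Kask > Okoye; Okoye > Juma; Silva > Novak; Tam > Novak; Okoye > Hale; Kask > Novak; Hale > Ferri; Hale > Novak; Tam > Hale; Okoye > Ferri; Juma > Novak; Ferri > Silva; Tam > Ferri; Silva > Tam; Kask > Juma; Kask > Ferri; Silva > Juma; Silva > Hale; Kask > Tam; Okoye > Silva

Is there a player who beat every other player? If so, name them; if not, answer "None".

Kask has 7 wins out of 7 opponents — a perfect record.

Kask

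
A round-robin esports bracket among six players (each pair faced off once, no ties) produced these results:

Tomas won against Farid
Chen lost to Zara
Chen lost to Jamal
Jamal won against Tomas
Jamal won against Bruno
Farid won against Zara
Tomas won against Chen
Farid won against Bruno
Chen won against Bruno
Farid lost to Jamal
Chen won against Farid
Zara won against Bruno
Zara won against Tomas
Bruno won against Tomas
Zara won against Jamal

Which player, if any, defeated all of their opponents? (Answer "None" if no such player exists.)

Highest win total is Zara with 4 (out of 5 possible).
Zara lost to Farid, so no player went undefeated.

None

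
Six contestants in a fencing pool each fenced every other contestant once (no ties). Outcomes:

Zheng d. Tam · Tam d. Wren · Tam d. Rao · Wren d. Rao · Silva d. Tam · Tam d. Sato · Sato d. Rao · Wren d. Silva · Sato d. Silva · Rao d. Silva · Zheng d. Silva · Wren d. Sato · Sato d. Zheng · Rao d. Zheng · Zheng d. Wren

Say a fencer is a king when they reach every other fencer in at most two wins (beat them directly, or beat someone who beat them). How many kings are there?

Sato reaches everyone (king).
Tam reaches everyone (king).
Zheng reaches everyone (king).
Rao cannot reach Sato in two steps.
Silva cannot reach Zheng in two steps.
Wren reaches everyone (king).
Kings: Sato, Tam, Zheng, Wren — 4.

4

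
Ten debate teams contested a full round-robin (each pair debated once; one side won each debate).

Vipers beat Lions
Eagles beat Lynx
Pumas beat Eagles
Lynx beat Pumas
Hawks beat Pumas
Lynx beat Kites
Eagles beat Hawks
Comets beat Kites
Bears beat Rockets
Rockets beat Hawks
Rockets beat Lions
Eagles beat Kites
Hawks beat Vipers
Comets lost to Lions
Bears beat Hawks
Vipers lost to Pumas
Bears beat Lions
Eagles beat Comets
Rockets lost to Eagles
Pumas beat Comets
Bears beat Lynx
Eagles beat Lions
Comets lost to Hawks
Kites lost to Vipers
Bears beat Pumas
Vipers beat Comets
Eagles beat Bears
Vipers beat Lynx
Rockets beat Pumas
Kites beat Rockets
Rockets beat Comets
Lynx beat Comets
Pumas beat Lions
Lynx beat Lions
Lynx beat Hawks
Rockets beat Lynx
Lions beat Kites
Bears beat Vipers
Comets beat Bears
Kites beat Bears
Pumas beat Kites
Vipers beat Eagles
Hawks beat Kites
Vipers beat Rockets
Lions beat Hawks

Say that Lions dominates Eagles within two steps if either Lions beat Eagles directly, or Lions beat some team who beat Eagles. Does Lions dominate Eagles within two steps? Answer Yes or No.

Lions did not beat Eagles directly.
Lions beat Kites, Hawks, Comets, but each of them lost to Eagles. No two-step path.

No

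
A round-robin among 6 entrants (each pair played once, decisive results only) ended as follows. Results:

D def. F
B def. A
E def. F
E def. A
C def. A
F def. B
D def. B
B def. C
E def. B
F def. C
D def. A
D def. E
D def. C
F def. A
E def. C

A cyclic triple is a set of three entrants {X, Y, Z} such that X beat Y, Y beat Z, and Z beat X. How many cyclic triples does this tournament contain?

0

Win totals: A 0, B 2, C 1, D 5, E 4, F 3.
An entrant with w wins dominates both others in C(w,2) triples; summing gives 0 + 1 + 0 + 10 + 6 + 3 = 20 transitive triples.
Total triples C(6,3) = 20, so cyclic triples = 20 − 20 = 0.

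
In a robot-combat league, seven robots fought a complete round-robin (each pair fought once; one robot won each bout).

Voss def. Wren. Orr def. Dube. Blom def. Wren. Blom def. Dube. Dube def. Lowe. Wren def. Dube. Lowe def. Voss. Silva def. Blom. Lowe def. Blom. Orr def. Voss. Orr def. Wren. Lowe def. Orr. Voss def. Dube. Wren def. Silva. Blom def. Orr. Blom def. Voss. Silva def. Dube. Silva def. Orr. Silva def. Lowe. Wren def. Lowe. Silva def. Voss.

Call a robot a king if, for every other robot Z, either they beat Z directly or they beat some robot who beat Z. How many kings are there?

3

Lowe cannot reach Silva in two steps.
Blom reaches everyone (king).
Orr cannot reach Blom in two steps.
Dube cannot reach Silva, Wren in two steps.
Silva reaches everyone (king).
Wren reaches everyone (king).
Voss cannot reach Blom, Orr in two steps.
Kings: Blom, Silva, Wren — 3.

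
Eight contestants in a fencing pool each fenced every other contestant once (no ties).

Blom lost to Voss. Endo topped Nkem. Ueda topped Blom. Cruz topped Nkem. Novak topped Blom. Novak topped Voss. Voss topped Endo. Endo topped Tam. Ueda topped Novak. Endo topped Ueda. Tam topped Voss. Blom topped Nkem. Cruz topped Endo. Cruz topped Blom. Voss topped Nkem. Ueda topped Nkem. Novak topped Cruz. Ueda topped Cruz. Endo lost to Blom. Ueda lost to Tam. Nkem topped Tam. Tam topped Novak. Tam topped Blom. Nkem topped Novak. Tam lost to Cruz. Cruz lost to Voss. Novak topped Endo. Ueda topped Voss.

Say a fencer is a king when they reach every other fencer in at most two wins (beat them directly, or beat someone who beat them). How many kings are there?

Novak reaches everyone (king).
Voss reaches everyone (king).
Tam reaches everyone (king).
Nkem reaches everyone (king).
Blom cannot reach Voss, Cruz in two steps.
Endo reaches everyone (king).
Cruz reaches everyone (king).
Ueda reaches everyone (king).
Kings: Novak, Voss, Tam, Nkem, Endo, Cruz, Ueda — 7.

7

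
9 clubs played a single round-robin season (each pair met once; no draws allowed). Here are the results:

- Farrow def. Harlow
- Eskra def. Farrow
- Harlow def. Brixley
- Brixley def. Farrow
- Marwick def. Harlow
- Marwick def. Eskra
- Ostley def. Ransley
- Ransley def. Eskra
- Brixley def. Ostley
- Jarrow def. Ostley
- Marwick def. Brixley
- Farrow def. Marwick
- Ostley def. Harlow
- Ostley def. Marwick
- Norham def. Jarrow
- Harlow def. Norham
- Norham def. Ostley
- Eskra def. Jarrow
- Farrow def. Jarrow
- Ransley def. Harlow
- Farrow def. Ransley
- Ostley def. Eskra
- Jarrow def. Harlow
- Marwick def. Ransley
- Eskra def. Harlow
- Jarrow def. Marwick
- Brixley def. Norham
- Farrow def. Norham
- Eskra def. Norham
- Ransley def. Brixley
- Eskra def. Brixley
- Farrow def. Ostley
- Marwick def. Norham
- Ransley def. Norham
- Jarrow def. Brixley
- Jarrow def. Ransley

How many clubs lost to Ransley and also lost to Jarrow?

2

Ransley beat: Harlow, Eskra, Brixley, Norham.
Jarrow beat: Harlow, Marwick, Brixley, Ostley, Ransley.
Both beat: Harlow, Brixley — 2.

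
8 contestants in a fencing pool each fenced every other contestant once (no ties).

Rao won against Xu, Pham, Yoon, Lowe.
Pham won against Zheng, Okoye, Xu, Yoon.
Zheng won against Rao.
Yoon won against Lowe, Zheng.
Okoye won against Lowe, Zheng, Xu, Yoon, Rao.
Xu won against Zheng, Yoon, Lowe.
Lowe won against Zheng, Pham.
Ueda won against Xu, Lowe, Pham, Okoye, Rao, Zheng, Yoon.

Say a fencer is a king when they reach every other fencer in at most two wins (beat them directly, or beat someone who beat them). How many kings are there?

Lowe cannot reach Ueda in two steps.
Zheng cannot reach Ueda, Okoye in two steps.
Xu cannot reach Ueda, Okoye in two steps.
Rao cannot reach Ueda in two steps.
Yoon cannot reach Xu, Ueda, Okoye in two steps.
Pham cannot reach Ueda in two steps.
Ueda reaches everyone (king).
Okoye cannot reach Ueda in two steps.
Kings: Ueda — 1.

1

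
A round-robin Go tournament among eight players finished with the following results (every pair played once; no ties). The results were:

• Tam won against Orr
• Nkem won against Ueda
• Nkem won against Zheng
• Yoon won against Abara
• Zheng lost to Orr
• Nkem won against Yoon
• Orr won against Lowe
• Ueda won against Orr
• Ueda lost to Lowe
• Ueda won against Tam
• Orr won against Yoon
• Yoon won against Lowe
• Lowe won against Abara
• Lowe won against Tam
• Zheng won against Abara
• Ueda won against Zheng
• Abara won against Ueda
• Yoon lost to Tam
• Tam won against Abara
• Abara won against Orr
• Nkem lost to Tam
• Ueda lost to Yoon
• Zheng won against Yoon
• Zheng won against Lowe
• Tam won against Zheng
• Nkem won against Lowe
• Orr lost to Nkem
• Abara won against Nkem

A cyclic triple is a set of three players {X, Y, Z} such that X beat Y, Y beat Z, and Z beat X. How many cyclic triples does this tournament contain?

18

Win totals: Nkem 5, Orr 3, Ueda 3, Zheng 3, Lowe 3, Yoon 3, Tam 5, Abara 3.
A player with w wins dominates both others in C(w,2) triples; summing gives 10 + 3 + 3 + 3 + 3 + 3 + 10 + 3 = 38 transitive triples.
Total triples C(8,3) = 56, so cyclic triples = 56 − 38 = 18.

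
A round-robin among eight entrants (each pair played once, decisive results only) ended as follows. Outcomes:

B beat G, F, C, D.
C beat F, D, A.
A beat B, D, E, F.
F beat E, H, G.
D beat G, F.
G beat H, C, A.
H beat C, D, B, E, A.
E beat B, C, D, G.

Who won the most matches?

Win totals: A 4, B 4, C 3, D 2, E 4, F 3, G 3, H 5.
H leads with 5 wins (next highest: 4).

H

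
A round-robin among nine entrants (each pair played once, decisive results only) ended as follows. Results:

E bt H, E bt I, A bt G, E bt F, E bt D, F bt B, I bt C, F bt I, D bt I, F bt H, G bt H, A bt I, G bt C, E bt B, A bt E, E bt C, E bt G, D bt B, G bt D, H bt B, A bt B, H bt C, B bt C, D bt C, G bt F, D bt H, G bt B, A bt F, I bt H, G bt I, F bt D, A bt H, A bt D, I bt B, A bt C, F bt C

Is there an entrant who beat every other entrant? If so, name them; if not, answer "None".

A

A has 8 wins out of 8 opponents — a perfect record.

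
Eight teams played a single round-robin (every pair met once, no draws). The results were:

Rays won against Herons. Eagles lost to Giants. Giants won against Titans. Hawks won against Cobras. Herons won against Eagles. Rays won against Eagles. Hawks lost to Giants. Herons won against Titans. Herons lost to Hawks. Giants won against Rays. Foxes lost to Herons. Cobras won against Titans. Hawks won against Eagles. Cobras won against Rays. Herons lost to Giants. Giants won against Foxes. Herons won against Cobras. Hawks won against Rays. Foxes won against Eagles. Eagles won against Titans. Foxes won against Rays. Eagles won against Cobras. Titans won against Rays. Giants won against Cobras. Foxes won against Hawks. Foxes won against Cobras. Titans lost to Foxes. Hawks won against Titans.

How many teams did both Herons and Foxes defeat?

Herons beat: Eagles, Cobras, Foxes, Titans.
Foxes beat: Eagles, Cobras, Rays, Hawks, Titans.
Both beat: Eagles, Cobras, Titans — 3.

3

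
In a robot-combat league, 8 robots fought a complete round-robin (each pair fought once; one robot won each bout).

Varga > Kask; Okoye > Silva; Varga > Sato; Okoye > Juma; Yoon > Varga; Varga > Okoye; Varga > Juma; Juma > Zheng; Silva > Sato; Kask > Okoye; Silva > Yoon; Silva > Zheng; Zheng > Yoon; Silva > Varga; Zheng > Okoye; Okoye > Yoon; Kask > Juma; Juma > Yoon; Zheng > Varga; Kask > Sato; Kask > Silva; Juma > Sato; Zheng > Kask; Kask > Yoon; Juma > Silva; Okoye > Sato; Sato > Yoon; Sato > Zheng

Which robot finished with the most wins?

Kask

Win totals: Okoye 4, Zheng 4, Kask 5, Juma 4, Varga 4, Sato 2, Silva 4, Yoon 1.
Kask leads with 5 wins (next highest: 4).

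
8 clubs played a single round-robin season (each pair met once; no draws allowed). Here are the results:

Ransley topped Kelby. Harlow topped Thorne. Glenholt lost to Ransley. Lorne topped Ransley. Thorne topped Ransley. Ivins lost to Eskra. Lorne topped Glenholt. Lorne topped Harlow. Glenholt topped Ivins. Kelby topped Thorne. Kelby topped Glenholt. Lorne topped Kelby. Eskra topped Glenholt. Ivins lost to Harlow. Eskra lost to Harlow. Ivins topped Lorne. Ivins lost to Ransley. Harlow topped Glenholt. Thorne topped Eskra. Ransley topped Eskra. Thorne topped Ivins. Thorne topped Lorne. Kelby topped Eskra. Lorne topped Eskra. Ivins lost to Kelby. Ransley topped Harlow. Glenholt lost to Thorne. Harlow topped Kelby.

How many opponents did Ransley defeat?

5

Ransley's results: beat Kelby, Harlow, Ivins, Eskra, Glenholt; lost to Lorne, Thorne.
That is 5 wins.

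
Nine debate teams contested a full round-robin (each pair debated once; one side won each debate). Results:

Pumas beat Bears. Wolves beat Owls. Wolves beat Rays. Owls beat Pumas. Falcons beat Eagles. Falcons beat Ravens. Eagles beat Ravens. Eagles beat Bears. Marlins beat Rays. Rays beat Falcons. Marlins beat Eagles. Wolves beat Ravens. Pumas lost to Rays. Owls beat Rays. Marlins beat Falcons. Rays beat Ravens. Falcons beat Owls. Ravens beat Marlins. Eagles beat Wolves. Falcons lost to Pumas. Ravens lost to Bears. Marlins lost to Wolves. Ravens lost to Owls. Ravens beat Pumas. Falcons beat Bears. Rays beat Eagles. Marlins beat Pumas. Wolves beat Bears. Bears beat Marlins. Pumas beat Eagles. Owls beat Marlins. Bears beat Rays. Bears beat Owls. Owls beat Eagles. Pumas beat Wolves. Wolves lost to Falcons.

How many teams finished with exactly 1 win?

0

Win totals: Ravens 2, Falcons 5, Marlins 4, Owls 5, Eagles 3, Rays 4, Bears 4, Pumas 4, Wolves 5.
No team has exactly 1 wins.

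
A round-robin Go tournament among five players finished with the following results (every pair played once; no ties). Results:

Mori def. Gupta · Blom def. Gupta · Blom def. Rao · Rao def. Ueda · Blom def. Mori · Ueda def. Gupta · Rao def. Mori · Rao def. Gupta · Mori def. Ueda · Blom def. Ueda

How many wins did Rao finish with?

3

Rao's results: beat Gupta, Mori, Ueda; lost to Blom.
That is 3 wins.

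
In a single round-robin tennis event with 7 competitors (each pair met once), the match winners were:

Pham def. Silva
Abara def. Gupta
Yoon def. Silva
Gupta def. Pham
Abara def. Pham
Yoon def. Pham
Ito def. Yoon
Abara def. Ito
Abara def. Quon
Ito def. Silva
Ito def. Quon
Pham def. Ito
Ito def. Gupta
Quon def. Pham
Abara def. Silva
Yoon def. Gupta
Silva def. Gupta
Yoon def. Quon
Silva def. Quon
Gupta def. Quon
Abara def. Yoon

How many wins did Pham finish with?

Pham's results: beat Ito, Silva; lost to Yoon, Quon, Gupta, Abara.
That is 2 wins.

2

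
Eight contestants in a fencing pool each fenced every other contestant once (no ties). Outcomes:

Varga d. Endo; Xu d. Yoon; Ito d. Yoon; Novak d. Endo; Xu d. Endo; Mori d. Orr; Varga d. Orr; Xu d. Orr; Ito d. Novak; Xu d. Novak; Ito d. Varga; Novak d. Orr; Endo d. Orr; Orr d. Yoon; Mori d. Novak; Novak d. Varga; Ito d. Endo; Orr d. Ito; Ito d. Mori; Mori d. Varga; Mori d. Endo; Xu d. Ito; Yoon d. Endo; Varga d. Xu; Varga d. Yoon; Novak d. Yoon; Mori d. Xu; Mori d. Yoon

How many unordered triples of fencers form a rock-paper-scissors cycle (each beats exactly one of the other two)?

Win totals: Ito 5, Mori 6, Endo 1, Varga 4, Novak 4, Yoon 1, Xu 5, Orr 2.
A fencer with w wins dominates both others in C(w,2) triples; summing gives 10 + 15 + 0 + 6 + 6 + 0 + 10 + 1 = 48 transitive triples.
Total triples C(8,3) = 56, so cyclic triples = 56 − 48 = 8.

8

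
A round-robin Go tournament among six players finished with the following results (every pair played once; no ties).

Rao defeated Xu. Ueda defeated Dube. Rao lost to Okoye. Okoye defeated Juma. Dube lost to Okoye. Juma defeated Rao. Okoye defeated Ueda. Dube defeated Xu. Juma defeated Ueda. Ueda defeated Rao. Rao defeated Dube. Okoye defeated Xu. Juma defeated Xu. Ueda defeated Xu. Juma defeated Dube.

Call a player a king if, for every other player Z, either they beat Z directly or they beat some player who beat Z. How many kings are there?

1

Xu cannot reach Ueda, Rao, Okoye, Dube, Juma in two steps.
Ueda cannot reach Okoye, Juma in two steps.
Rao cannot reach Ueda, Okoye, Juma in two steps.
Okoye reaches everyone (king).
Dube cannot reach Ueda, Rao, Okoye, Juma in two steps.
Juma cannot reach Okoye in two steps.
Kings: Okoye — 1.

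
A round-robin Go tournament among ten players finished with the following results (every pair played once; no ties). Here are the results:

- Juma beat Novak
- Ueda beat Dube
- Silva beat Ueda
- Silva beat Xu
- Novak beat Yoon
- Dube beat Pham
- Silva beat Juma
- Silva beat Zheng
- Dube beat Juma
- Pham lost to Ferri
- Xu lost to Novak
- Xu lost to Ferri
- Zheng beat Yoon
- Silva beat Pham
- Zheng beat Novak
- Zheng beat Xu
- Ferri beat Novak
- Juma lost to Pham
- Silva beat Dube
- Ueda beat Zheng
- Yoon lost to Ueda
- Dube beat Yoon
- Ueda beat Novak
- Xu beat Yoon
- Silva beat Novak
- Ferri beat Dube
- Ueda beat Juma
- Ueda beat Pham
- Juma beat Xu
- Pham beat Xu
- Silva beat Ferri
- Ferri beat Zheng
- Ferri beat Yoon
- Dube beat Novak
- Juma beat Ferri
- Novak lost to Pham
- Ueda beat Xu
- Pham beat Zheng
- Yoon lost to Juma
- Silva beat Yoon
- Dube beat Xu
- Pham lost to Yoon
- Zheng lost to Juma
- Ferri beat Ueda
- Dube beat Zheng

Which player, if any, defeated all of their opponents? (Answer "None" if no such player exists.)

Silva has 9 wins out of 9 opponents — a perfect record.

Silva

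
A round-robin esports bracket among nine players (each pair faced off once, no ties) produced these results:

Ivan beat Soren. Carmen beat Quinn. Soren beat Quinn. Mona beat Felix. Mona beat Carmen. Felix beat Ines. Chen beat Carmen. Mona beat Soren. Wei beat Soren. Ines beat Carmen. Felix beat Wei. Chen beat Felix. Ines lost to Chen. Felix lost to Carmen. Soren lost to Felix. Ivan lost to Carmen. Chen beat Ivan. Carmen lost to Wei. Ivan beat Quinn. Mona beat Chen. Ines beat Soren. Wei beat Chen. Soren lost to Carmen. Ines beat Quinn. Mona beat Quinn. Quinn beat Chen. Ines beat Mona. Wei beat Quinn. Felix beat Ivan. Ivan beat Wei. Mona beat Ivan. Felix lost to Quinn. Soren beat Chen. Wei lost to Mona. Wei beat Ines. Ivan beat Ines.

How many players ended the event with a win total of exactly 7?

1

Win totals: Soren 2, Chen 4, Carmen 4, Ivan 4, Ines 4, Quinn 2, Felix 4, Wei 5, Mona 7.
Exactly 7: Mona — 1 player.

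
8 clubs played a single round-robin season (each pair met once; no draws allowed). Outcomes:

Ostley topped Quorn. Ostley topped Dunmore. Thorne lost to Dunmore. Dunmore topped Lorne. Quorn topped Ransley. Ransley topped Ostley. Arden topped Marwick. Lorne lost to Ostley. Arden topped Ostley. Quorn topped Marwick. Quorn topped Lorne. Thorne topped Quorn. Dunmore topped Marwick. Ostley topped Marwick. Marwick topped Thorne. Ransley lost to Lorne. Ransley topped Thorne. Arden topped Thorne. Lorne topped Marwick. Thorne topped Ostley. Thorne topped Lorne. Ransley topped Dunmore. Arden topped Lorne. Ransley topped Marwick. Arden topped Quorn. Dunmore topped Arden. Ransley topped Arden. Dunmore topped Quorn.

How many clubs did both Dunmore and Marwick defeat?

Dunmore beat: Arden, Lorne, Thorne, Marwick, Quorn.
Marwick beat: Thorne.
Both beat: Thorne — 1.

1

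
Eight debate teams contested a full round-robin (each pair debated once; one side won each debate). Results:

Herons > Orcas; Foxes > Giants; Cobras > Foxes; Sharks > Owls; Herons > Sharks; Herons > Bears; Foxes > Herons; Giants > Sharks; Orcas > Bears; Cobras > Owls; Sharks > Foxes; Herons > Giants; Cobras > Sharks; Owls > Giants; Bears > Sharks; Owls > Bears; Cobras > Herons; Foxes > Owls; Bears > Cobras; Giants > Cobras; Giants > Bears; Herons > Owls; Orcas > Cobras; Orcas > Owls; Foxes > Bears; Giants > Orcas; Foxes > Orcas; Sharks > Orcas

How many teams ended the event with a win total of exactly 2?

2

Win totals: Bears 2, Giants 4, Cobras 4, Sharks 3, Owls 2, Orcas 3, Herons 5, Foxes 5.
Exactly 2: Bears, Owls — 2 teams.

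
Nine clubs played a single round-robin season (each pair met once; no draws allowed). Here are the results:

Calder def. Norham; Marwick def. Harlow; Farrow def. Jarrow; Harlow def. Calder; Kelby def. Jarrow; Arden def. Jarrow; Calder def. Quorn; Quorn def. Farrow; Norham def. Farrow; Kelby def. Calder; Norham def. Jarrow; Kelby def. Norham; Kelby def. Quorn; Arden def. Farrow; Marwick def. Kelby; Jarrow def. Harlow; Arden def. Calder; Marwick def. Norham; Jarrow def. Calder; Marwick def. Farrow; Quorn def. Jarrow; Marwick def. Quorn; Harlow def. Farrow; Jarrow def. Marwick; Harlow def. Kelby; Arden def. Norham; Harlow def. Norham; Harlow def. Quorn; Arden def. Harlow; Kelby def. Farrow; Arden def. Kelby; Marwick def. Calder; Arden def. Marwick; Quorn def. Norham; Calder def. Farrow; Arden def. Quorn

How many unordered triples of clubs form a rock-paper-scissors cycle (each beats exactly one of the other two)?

Win totals: Farrow 1, Arden 8, Quorn 3, Jarrow 3, Norham 2, Kelby 5, Harlow 5, Marwick 6, Calder 3.
A club with w wins dominates both others in C(w,2) triples; summing gives 0 + 28 + 3 + 3 + 1 + 10 + 10 + 15 + 3 = 73 transitive triples.
Total triples C(9,3) = 84, so cyclic triples = 84 − 73 = 11.

11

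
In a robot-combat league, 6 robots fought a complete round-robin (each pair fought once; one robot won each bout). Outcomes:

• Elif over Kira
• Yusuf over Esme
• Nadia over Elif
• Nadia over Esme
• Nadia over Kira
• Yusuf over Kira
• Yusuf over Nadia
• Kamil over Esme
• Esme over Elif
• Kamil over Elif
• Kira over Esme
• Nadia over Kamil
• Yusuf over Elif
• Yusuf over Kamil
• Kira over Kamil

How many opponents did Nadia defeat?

Nadia's results: beat Kamil, Elif, Kira, Esme; lost to Yusuf.
That is 4 wins.

4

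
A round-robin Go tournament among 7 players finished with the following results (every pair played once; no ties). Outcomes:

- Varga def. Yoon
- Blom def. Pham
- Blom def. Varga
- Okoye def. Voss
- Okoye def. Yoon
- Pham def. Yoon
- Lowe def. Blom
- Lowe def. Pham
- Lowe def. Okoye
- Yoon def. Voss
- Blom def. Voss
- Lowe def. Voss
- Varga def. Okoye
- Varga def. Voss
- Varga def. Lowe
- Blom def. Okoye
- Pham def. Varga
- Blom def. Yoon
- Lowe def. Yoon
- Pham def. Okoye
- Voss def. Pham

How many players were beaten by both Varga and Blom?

Varga beat: Voss, Lowe, Okoye, Yoon.
Blom beat: Voss, Varga, Pham, Okoye, Yoon.
Both beat: Voss, Okoye, Yoon — 3.

3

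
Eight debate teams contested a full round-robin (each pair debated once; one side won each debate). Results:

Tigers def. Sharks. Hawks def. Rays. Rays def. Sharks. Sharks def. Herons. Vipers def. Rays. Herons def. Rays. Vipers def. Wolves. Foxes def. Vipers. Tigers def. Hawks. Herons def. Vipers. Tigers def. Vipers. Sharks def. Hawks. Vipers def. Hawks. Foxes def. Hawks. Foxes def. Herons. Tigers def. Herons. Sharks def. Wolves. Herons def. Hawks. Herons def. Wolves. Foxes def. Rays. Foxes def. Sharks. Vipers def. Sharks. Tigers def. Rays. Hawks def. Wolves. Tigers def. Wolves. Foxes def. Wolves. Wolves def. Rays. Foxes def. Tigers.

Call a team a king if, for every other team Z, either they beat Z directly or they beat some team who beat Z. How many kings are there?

1

Wolves cannot reach Herons, Hawks, Vipers, Tigers, Foxes in two steps.
Herons cannot reach Tigers, Foxes in two steps.
Hawks cannot reach Herons, Vipers, Tigers, Foxes in two steps.
Rays cannot reach Vipers, Tigers, Foxes in two steps.
Sharks cannot reach Tigers, Foxes in two steps.
Vipers cannot reach Tigers, Foxes in two steps.
Tigers cannot reach Foxes in two steps.
Foxes reaches everyone (king).
Kings: Foxes — 1.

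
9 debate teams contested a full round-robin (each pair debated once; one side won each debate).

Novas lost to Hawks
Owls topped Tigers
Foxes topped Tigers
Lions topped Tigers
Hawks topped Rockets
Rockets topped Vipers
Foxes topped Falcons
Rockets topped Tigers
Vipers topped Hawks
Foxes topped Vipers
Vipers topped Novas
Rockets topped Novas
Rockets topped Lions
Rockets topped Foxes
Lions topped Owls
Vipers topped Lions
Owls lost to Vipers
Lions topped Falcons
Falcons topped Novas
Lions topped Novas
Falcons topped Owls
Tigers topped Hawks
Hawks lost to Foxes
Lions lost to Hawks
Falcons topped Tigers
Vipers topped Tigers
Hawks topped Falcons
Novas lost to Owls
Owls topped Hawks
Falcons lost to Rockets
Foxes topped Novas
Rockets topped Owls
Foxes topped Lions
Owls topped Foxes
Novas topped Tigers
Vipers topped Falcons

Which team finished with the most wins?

Rockets

Win totals: Owls 4, Hawks 4, Novas 1, Rockets 7, Tigers 1, Lions 4, Falcons 3, Foxes 6, Vipers 6.
Rockets leads with 7 wins (next highest: 6).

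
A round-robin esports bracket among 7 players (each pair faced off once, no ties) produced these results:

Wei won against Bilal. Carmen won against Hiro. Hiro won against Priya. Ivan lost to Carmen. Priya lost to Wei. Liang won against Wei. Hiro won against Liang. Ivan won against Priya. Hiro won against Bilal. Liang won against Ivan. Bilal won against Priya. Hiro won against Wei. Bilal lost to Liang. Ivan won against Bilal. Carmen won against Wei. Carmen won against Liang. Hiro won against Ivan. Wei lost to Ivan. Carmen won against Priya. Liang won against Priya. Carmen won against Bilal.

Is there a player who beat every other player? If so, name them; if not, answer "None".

Carmen

Carmen has 6 wins out of 6 opponents — a perfect record.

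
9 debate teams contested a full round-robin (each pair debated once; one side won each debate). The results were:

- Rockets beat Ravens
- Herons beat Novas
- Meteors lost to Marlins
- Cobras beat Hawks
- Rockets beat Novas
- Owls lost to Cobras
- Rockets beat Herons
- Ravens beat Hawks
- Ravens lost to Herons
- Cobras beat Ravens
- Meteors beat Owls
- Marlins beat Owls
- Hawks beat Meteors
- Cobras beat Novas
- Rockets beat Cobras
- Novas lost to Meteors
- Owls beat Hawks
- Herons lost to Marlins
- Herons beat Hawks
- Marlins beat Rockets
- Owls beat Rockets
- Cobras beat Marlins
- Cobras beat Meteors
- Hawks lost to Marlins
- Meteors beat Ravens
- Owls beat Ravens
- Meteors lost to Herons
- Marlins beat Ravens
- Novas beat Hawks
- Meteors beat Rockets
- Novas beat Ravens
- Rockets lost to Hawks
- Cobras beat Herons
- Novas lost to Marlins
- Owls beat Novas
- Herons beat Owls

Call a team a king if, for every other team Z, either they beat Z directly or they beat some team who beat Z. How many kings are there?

3

Marlins reaches everyone (king).
Novas cannot reach Marlins, Cobras, Owls, Herons in two steps.
Ravens cannot reach Marlins, Novas, Cobras, Owls, Herons in two steps.
Hawks cannot reach Marlins in two steps.
Meteors cannot reach Marlins in two steps.
Cobras reaches everyone (king).
Owls cannot reach Marlins in two steps.
Rockets reaches everyone (king).
Herons cannot reach Marlins, Cobras in two steps.
Kings: Marlins, Cobras, Rockets — 3.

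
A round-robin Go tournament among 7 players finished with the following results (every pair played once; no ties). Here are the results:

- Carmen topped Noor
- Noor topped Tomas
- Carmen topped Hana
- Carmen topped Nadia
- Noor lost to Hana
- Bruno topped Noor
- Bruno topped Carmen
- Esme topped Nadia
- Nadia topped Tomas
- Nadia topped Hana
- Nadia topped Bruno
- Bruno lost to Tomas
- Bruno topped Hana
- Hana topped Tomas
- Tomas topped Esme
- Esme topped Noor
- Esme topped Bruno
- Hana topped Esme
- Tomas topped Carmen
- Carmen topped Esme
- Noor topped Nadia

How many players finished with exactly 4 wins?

Win totals: Bruno 3, Nadia 3, Noor 2, Tomas 3, Carmen 4, Hana 3, Esme 3.
Exactly 4: Carmen — 1 player.

1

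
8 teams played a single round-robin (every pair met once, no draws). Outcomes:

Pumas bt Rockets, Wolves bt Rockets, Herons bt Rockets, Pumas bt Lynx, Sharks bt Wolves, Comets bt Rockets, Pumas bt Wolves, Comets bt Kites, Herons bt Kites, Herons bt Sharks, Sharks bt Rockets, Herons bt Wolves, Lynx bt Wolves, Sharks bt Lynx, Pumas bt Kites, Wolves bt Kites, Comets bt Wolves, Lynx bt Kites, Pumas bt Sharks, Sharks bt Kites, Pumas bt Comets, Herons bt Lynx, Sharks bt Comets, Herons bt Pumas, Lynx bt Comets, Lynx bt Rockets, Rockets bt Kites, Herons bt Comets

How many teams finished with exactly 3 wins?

Win totals: Kites 0, Pumas 6, Wolves 2, Rockets 1, Herons 7, Comets 3, Lynx 4, Sharks 5.
Exactly 3: Comets — 1 team.

1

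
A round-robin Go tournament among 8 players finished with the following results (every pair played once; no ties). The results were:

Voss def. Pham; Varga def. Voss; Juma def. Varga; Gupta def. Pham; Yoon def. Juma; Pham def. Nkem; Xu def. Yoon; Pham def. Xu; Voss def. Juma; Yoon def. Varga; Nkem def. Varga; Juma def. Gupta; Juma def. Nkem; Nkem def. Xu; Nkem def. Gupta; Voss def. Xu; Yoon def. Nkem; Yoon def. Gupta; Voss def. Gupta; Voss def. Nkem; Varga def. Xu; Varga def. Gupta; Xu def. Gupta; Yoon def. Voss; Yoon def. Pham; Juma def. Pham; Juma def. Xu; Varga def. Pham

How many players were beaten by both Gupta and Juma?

Gupta beat: Pham.
Juma beat: Xu, Pham, Nkem, Varga, Gupta.
Both beat: Pham — 1.

1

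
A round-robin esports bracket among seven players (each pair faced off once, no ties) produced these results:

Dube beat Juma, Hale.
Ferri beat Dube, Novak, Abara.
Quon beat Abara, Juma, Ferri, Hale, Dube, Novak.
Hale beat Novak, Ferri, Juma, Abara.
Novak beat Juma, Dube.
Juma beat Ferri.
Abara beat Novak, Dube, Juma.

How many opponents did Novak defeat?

2

Novak's results: beat Dube, Juma; lost to Hale, Quon, Abara, Ferri.
That is 2 wins.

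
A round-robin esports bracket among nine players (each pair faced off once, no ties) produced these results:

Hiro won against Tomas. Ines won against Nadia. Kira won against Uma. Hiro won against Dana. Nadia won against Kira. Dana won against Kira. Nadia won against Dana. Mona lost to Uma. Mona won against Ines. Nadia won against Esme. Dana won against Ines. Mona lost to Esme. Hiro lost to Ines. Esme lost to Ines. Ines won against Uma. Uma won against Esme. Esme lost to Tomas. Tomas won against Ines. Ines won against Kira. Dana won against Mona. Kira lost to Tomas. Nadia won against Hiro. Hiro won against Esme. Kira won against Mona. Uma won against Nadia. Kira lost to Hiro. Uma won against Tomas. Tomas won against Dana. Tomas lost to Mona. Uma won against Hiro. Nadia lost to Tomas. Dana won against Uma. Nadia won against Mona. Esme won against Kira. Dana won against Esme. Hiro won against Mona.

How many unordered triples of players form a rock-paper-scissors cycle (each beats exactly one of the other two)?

21

Win totals: Ines 5, Esme 2, Hiro 5, Tomas 5, Dana 5, Mona 2, Uma 5, Nadia 5, Kira 2.
A player with w wins dominates both others in C(w,2) triples; summing gives 10 + 1 + 10 + 10 + 10 + 1 + 10 + 10 + 1 = 63 transitive triples.
Total triples C(9,3) = 84, so cyclic triples = 84 − 63 = 21.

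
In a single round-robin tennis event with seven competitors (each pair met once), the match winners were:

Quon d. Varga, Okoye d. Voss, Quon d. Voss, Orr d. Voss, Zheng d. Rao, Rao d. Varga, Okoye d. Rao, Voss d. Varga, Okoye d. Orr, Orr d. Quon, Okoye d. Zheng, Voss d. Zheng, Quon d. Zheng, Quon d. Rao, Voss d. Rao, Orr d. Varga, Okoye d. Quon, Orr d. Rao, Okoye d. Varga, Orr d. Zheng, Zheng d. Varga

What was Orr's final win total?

Orr's results: beat Varga, Zheng, Voss, Quon, Rao; lost to Okoye.
That is 5 wins.

5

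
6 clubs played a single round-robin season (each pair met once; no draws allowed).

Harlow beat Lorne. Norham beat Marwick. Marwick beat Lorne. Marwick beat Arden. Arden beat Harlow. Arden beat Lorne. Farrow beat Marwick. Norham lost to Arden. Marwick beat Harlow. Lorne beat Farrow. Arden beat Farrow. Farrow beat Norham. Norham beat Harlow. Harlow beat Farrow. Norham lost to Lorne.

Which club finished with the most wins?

Win totals: Norham 2, Arden 4, Marwick 3, Harlow 2, Lorne 2, Farrow 2.
Arden leads with 4 wins (next highest: 3).

Arden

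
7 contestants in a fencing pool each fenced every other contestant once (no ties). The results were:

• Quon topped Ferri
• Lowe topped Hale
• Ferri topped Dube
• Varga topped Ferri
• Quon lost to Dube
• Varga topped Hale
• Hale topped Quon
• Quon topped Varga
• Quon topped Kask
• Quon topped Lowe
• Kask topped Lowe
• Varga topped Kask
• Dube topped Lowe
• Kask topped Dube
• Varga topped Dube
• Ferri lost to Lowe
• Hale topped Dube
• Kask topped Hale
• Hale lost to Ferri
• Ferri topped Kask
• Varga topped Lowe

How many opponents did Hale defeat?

2

Hale's results: beat Dube, Quon; lost to Lowe, Kask, Varga, Ferri.
That is 2 wins.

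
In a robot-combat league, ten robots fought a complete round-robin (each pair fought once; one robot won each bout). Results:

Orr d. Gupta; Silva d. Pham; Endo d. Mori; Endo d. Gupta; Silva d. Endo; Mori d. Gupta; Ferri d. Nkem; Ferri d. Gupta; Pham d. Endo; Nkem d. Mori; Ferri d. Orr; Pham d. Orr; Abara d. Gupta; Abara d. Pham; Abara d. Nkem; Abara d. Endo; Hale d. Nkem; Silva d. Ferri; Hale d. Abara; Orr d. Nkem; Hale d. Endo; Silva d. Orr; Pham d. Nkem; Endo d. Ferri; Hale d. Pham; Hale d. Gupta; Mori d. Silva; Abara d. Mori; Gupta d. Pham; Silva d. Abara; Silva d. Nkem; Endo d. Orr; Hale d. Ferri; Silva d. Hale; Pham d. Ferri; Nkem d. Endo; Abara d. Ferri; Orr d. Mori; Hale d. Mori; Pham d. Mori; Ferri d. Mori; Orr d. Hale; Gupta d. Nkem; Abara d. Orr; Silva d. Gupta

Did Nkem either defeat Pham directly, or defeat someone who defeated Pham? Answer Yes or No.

Nkem did not beat Pham directly.
Nkem beat Endo, Mori, but each of them lost to Pham. No two-step path.

No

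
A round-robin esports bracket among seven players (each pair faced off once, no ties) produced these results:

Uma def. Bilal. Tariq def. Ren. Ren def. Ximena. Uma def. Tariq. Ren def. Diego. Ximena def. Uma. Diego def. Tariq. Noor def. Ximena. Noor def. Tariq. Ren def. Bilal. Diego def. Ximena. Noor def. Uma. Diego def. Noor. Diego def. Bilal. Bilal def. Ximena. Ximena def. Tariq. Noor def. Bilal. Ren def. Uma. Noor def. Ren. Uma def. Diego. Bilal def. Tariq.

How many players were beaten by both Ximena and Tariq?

Ximena beat: Uma, Tariq.
Tariq beat: Ren.
No one was beaten by both.

0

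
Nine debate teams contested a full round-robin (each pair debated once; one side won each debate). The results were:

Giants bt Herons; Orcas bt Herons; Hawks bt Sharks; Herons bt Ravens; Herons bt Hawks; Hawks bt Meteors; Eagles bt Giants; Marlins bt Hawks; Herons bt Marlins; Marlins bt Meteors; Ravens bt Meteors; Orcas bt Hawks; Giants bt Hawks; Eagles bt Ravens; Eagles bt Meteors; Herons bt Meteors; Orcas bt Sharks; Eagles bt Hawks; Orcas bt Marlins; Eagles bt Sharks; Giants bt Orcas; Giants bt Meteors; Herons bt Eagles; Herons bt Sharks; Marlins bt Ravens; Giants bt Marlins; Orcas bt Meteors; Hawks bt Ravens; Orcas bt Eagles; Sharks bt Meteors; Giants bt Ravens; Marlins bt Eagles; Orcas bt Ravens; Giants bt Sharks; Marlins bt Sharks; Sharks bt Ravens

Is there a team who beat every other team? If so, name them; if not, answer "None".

Highest win total is Orcas with 7 (out of 8 possible).
Orcas lost to Giants, so no team went undefeated.

None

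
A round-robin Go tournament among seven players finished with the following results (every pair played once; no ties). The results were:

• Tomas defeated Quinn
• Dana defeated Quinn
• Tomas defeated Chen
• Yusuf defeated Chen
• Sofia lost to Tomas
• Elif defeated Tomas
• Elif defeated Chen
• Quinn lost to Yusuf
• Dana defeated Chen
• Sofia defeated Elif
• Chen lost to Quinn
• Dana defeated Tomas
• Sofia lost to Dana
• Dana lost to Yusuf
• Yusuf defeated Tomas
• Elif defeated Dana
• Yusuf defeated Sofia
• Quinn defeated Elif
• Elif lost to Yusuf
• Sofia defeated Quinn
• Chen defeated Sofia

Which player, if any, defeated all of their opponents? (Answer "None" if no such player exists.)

Yusuf

Yusuf has 6 wins out of 6 opponents — a perfect record.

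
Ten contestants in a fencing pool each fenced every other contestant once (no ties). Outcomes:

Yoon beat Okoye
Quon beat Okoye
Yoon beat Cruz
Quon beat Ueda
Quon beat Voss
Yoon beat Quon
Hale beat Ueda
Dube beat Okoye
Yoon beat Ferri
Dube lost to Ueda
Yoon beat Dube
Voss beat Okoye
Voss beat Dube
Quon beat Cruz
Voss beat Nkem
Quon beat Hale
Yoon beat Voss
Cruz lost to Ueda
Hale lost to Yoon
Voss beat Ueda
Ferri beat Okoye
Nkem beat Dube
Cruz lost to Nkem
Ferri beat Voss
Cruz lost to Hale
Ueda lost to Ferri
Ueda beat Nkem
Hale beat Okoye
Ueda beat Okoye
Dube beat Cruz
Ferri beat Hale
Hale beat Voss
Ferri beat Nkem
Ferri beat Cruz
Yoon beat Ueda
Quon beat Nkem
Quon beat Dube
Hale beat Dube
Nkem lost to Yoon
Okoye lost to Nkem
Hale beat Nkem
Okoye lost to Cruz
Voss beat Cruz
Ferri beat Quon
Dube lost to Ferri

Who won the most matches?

Win totals: Quon 7, Nkem 3, Hale 6, Ferri 8, Okoye 0, Voss 5, Ueda 4, Cruz 1, Dube 2, Yoon 9.
Yoon leads with 9 wins (next highest: 8).

Yoon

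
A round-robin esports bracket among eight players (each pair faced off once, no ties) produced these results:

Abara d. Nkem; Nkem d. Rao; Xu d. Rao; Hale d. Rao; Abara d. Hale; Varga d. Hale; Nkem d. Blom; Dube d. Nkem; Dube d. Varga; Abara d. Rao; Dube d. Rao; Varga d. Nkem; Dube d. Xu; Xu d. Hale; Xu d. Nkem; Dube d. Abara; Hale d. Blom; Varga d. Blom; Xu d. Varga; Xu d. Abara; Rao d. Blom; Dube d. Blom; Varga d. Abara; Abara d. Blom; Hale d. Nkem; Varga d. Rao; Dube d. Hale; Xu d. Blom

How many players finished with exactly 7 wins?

Win totals: Dube 7, Blom 0, Hale 3, Abara 4, Xu 6, Varga 5, Rao 1, Nkem 2.
Exactly 7: Dube — 1 player.

1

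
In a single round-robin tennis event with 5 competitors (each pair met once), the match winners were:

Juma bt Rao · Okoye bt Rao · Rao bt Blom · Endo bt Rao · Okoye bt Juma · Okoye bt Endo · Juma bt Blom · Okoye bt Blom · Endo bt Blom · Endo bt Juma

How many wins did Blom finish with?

Blom's results: beat no one; lost to Rao, Juma, Endo, Okoye.
That is 0 wins.

0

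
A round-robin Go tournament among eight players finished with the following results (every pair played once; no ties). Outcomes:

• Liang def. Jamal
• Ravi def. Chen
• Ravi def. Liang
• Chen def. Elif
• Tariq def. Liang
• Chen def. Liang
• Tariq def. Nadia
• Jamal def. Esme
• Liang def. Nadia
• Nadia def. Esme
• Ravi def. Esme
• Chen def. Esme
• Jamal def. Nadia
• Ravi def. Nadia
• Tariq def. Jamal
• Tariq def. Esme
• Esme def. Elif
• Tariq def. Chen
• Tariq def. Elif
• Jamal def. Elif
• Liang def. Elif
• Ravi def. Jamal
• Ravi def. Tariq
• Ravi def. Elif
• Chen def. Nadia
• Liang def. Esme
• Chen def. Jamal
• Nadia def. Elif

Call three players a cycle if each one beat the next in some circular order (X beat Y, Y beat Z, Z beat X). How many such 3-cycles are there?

0

Win totals: Chen 5, Liang 4, Nadia 2, Elif 0, Esme 1, Jamal 3, Ravi 7, Tariq 6.
A player with w wins dominates both others in C(w,2) triples; summing gives 10 + 6 + 1 + 0 + 0 + 3 + 21 + 15 = 56 transitive triples.
Total triples C(8,3) = 56, so cyclic triples = 56 − 56 = 0.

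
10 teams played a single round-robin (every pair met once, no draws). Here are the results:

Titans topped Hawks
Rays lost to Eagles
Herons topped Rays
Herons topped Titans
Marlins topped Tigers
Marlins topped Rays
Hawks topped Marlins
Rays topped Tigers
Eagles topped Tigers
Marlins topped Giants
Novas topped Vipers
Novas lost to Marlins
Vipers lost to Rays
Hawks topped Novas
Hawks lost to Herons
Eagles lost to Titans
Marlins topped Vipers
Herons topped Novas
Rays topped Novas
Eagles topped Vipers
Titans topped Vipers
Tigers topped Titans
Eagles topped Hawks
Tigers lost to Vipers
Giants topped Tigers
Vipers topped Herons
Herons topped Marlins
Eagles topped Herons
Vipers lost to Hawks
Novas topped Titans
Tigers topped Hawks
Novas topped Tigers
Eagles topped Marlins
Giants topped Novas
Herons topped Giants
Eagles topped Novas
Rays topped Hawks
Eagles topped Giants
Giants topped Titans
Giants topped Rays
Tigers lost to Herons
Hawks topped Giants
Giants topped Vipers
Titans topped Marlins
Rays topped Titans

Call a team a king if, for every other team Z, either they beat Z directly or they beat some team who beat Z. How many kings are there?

5

Tigers cannot reach Herons, Rays in two steps.
Marlins cannot reach Eagles in two steps.
Novas cannot reach Giants, Rays in two steps.
Giants reaches everyone (king).
Herons reaches everyone (king).
Eagles reaches everyone (king).
Hawks cannot reach Eagles in two steps.
Rays reaches everyone (king).
Vipers cannot reach Eagles in two steps.
Titans reaches everyone (king).
Kings: Giants, Herons, Eagles, Rays, Titans — 5.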